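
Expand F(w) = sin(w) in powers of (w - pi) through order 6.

Use the known series and substitute for the argument.
F(pi) = 0
F′(pi) = -1
F′′(pi) = 0
F′′′(pi) = 1
F^(4)(pi) = 0
F^(5)(pi) = -1
F^(6)(pi) = 0
Then c_k = F^(k)(pi)/k! gives each Taylor coefficient.

-(w - pi)^5/120 + (w - pi)^3/6 - (w - pi)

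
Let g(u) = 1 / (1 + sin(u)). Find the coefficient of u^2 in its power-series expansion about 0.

Write 1/(1+u) = 1 - u + u^2 - u^3 + ... and substitute the series for u.
g(0) = 1
g′(0) = -1
g′′(0) = 2
So c_2 = g′′(0)/2! = 1.

1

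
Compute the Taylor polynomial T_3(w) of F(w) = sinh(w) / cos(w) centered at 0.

Invert the denominator's series and multiply.
F(0) = 0
F′(0) = 1
F′′(0) = 0
F′′′(0) = 4
The Taylor polynomial is Σ F^(k)(0)/k! · w^k.

2*w^3/3 + w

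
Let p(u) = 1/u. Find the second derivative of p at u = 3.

2/27

From the series, [(u - 3)^2] p = 1/27; multiply by 2! = 2 to get 2/27.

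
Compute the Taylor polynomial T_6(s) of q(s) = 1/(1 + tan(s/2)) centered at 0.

Let u equal the inner series; expand the outer function in u and truncate.
q(0) = 1
q′(0) = -1/2
q′′(0) = 1/2
q′′′(0) = -1
q^(4)(0) = 5/2
q^(5)(0) = -8
q^(6)(0) = 61/2

61*s^6/1440 - s^5/15 + 5*s^4/48 - s^3/6 + s^2/4 - s/2 + 1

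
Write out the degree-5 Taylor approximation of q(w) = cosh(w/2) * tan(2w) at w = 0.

4421*w^5/960 + 35*w^3/12 + 2*w

Multiply the two series term by term and collect like powers.
[w^0] = 0;  [w^1] = 2;  [w^2] = 0;  [w^3] = 35/12;  [w^4] = 0;  [w^5] = 4421/960.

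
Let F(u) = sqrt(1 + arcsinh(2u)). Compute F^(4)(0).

Compose series: expand the inner function first, then feed it into the outer expansion.
The coefficient of u^4 in the expansion is 1/24, so F^(4)(0) = 4! * (1/24) = 1.

1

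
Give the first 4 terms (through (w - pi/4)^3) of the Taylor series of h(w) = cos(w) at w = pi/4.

sqrt(2)*(w - pi/4)^3/12 - sqrt(2)*(w - pi/4)^2/4 - sqrt(2)*(w - pi/4)/2 + sqrt(2)/2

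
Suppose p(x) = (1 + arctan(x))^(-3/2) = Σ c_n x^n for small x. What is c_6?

Substitute the inner expansion into the outer series and collect powers.
p(0) = 1
p′(0) = -3/2
p′′(0) = 15/4
p′′′(0) = -81/8
p^(4)(0) = 465/16
p^(5)(0) = -3147/32
p^(6)(0) = 28095/64
So c_6 = p^(6)(0)/6! = 1873/3072.

1873/3072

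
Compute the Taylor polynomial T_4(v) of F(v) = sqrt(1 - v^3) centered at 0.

1 - v^3/2

[v^0] = 1;  [v^1] = 0;  [v^2] = 0;  [v^3] = -1/2;  [v^4] = 0.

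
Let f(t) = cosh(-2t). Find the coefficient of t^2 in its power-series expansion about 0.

2

[t^0] = 1;  [t^1] = 0;  [t^2] = 2.
So c_2 = f′′(0)/2! = 2.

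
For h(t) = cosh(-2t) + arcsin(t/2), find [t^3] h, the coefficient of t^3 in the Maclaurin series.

Add the two expansions coefficient-wise.
h(0) = 1
h′(0) = 1/2
h′′(0) = 4
h′′′(0) = 1/8

1/48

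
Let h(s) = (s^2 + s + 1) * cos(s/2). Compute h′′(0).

7/4

Shift and add copies of the series according to the polynomial's terms.
The coefficient of s^2 in the expansion is 7/8, so h′′(0) = 2! * (7/8) = 7/4.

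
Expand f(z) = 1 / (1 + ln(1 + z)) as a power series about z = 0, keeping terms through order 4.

11*z^4/3 - 7*z^3/3 + 3*z^2/2 - z + 1

Write 1/(1+u) = 1 - u + u^2 - u^3 + ... and substitute the series for u.
[z^0] = 1;  [z^1] = -1;  [z^2] = 3/2;  [z^3] = -7/3;  [z^4] = 11/3.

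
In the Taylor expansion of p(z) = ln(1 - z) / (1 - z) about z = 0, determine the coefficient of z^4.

Take the Cauchy product of the two expansions.
p(0) = 0
p′(0) = -1
p′′(0) = -3
p′′′(0) = -11
p^(4)(0) = -50
So c_4 = p^(4)(0)/4! = -25/12.

-25/12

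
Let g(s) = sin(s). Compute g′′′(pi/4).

The coefficient of (s - pi/4)^3 in the expansion is -sqrt(2)/12, so g′′′(pi/4) = 3! * (-sqrt(2)/12) = -sqrt(2)/2.

-sqrt(2)/2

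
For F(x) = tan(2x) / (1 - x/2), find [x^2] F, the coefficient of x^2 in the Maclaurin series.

Multiply the two series term by term and collect like powers.

1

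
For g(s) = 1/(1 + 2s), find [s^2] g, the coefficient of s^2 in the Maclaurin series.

g(0) = 1
g′(0) = -2
g′′(0) = 8
So c_2 = g′′(0)/2! = 4.

4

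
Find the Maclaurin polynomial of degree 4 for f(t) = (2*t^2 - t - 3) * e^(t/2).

Multiply each power in the prefactor through the base expansion.
f(0) = -3
f′(0) = -5/2
f′′(0) = 9/4
f′′′(0) = 39/8
f^(4)(0) = 85/16

85*t^4/384 + 13*t^3/16 + 9*t^2/8 - 5*t/2 - 3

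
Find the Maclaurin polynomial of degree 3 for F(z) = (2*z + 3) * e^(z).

3*z^3/2 + 7*z^2/2 + 5*z + 3

Shift and add copies of the series according to the polynomial's terms.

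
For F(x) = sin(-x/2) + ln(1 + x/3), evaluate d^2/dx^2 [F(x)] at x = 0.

-1/9

Combine the two series term by term.
From the series, [x^2] F = -1/18; multiply by 2! = 2 to get -1/9.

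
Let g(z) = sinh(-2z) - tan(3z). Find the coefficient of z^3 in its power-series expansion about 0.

-31/3

Add the two expansions coefficient-wise.
[z^0] = 0;  [z^1] = -5;  [z^2] = 0;  [z^3] = -31/3.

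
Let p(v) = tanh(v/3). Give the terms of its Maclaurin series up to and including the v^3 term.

-v^3/81 + v/3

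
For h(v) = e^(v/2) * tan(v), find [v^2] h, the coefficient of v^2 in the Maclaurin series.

Take the Cauchy product of the two expansions.
h(0) = 0
h′(0) = 1
h′′(0) = 1
So c_2 = h′′(0)/2! = 1/2.

1/2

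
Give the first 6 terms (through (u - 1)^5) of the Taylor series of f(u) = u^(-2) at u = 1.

[(u - 1)^0] = 1;  [(u - 1)^1] = -2;  [(u - 1)^2] = 3;  [(u - 1)^3] = -4;  [(u - 1)^4] = 5;  [(u - 1)^5] = -6.

-6*(u - 1)^5 + 5*(u - 1)^4 - 4*(u - 1)^3 + 3*(u - 1)^2 - 2*(u - 1) + 1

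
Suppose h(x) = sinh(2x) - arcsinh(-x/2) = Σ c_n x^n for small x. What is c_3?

Expand each term separately and add.
h(0) = 0
h′(0) = 5/2
h′′(0) = 0
h′′′(0) = 63/8

21/16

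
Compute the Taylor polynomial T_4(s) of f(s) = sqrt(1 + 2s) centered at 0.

-5*s^4/8 + s^3/2 - s^2/2 + s + 1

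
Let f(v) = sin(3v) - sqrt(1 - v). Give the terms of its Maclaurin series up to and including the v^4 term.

5*v^4/128 - 71*v^3/16 + v^2/8 + 7*v/2 - 1

Expand each term separately and add.
[v^0] = -1;  [v^1] = 7/2;  [v^2] = 1/8;  [v^3] = -71/16;  [v^4] = 5/128.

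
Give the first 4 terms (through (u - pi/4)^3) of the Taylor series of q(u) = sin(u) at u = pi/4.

-sqrt(2)*(u - pi/4)^3/12 - sqrt(2)*(u - pi/4)^2/4 + sqrt(2)*(u - pi/4)/2 + sqrt(2)/2

Use the known series and substitute for the argument.
q(pi/4) = sqrt(2)/2
q′(pi/4) = sqrt(2)/2
q′′(pi/4) = -sqrt(2)/2
q′′′(pi/4) = -sqrt(2)/2
The Taylor polynomial is Σ q^(k)(pi/4)/k! · (u - pi/4)^k.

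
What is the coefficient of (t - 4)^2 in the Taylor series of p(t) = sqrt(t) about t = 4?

p(4) = 2
p′(4) = 1/4
p′′(4) = -1/32

-1/64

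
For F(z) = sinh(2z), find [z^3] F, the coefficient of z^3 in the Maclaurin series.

Compute the successive derivatives at the expansion point and divide by k!.
[z^0] = 0;  [z^1] = 2;  [z^2] = 0;  [z^3] = 4/3.

4/3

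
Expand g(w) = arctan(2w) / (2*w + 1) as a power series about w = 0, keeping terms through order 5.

Multiply the numerator's expansion by the denominator's geometric series.
g(0) = 0
g′(0) = 2
g′′(0) = -8
g′′′(0) = 32
g^(4)(0) = -256
g^(5)(0) = 3328

416*w^5/15 - 32*w^4/3 + 16*w^3/3 - 4*w^2 + 2*w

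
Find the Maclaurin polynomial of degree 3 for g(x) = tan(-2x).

-8*x^3/3 - 2*x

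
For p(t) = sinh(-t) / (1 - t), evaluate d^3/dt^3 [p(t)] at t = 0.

-7

Expand each factor separately, then convolve coefficients.
From the series, [t^3] p = -7/6; multiply by 3! = 6 to get -7.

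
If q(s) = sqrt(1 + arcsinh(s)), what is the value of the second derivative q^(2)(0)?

-1/4

Substitute the inner expansion into the outer series and collect powers.
The coefficient of s^2 in the expansion is -1/8, so q′′(0) = 2! * (-1/8) = -1/4.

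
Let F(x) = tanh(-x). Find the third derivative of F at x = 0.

The coefficient of x^3 in the expansion is 1/3, so F′′′(0) = 3! * (1/3) = 2.

2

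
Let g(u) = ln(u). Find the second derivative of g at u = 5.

-1/25

Apply the Taylor formula c_k = f^(k)(a)/k!.
From the series, [(u - 5)^2] g = -1/50; multiply by 2! = 2 to get -1/25.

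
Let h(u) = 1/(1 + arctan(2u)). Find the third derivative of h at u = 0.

Compose series: expand the inner function first, then feed it into the outer expansion.
From the series, [u^3] h = -16/3; multiply by 3! = 6 to get -32.

-32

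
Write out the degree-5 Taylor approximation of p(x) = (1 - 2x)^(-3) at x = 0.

672*x^5 + 240*x^4 + 80*x^3 + 24*x^2 + 6*x + 1

p(0) = 1
p′(0) = 6
p′′(0) = 48
p′′′(0) = 480
p^(4)(0) = 5760
p^(5)(0) = 80640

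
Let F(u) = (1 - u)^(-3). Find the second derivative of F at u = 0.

Differentiate repeatedly and evaluate at the center.
From the series, [u^2] F = 6; multiply by 2! = 2 to get 12.

12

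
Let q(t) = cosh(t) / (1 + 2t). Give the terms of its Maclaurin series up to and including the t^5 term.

Expand each factor separately, then convolve coefficients.
q(0) = 1
q′(0) = -2
q′′(0) = 9
q′′′(0) = -54
q^(4)(0) = 433
q^(5)(0) = -4330

-433*t^5/12 + 433*t^4/24 - 9*t^3 + 9*t^2/2 - 2*t + 1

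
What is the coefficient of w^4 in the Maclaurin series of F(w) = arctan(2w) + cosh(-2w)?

2/3

Combine the two series term by term.
So c_4 = F^(4)(0)/4! = 2/3.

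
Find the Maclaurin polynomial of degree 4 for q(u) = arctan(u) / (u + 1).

Multiply the numerator's expansion by the denominator's geometric series.

-2*u^4/3 + 2*u^3/3 - u^2 + u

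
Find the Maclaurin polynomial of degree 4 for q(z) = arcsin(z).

q(0) = 0
q′(0) = 1
q′′(0) = 0
q′′′(0) = 1
q^(4)(0) = 0
Then c_k = q^(k)(0)/k! gives each Taylor coefficient.

z^3/6 + z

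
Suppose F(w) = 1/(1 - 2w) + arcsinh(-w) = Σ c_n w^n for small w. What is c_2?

Add the two expansions coefficient-wise.
F(0) = 1
F′(0) = 1
F′′(0) = 8
The Taylor polynomial is Σ F^(k)(0)/k! · w^k.

4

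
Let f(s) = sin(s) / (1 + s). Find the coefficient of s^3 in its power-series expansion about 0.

Expand each factor separately, then convolve coefficients.
[s^0] = 0;  [s^1] = 1;  [s^2] = -1;  [s^3] = 5/6.
So c_3 = f′′′(0)/3! = 5/6.

5/6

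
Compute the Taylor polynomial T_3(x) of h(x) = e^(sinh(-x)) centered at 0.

Plug the Maclaurin series of the inner function into that of the outer and collect terms.
h(0) = 1
h′(0) = -1
h′′(0) = 1
h′′′(0) = -2
Dividing each by k! gives the coefficients c_0, ..., c_3.

-x^3/3 + x^2/2 - x + 1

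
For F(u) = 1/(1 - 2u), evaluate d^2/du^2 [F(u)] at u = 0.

8

Compute the successive derivatives at the expansion point and divide by k!.
From the series, [u^2] F = 4; multiply by 2! = 2 to get 8.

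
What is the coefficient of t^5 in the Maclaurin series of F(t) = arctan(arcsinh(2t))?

Plug the Maclaurin series of the inner function into that of the outer and collect terms.
So c_5 = F^(5)(0)/5! = 212/15.

212/15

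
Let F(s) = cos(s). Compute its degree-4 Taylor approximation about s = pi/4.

sqrt(2)*(s - pi/4)^4/48 + sqrt(2)*(s - pi/4)^3/12 - sqrt(2)*(s - pi/4)^2/4 - sqrt(2)*(s - pi/4)/2 + sqrt(2)/2

Apply the Taylor formula c_k = f^(k)(a)/k!.
F(pi/4) = sqrt(2)/2
F′(pi/4) = -sqrt(2)/2
F′′(pi/4) = -sqrt(2)/2
F′′′(pi/4) = sqrt(2)/2
F^(4)(pi/4) = sqrt(2)/2
The Taylor polynomial is Σ F^(k)(pi/4)/k! · (s - pi/4)^k.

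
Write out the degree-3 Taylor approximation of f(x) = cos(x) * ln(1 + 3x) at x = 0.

15*x^3/2 - 9*x^2/2 + 3*x

Take the Cauchy product of the two expansions.
f(0) = 0
f′(0) = 3
f′′(0) = -9
f′′′(0) = 45
The Taylor polynomial is Σ f^(k)(0)/k! · x^k.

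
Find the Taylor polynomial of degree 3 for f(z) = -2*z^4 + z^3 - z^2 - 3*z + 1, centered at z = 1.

f(1) = -4
f′(1) = -10
f′′(1) = -20
f′′′(1) = -42

-7*(z - 1)^3 - 10*(z - 1)^2 - 10*(z - 1) - 4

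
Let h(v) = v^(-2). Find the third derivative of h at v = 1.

-24

The coefficient of (v - 1)^3 in the expansion is -4, so h′′′(1) = 3! * (-4) = -24.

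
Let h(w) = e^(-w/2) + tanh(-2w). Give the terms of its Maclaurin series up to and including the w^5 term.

-3277*w^5/768 + w^4/384 + 127*w^3/48 + w^2/8 - 5*w/2 + 1

Add the two expansions coefficient-wise.
[w^0] = 1;  [w^1] = -5/2;  [w^2] = 1/8;  [w^3] = 127/48;  [w^4] = 1/384;  [w^5] = -3277/768.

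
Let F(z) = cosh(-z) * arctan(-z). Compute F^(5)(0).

-9

Take the Cauchy product of the two expansions.
The coefficient of z^5 in the expansion is -3/40, so F^(5)(0) = 5! * (-3/40) = -9.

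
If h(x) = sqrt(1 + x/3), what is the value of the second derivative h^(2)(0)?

The coefficient of x^2 in the expansion is -1/72, so h′′(0) = 2! * (-1/72) = -1/36.

-1/36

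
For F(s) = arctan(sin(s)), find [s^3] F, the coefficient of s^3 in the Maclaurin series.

-1/2

Compose series: expand the inner function first, then feed it into the outer expansion.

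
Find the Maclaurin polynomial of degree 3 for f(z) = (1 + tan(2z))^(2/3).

176*z^3/81 - 4*z^2/9 + 4*z/3 + 1

Compose series: expand the inner function first, then feed it into the outer expansion.
f(0) = 1
f′(0) = 4/3
f′′(0) = -8/9
f′′′(0) = 352/27
Then c_k = f^(k)(0)/k! gives each Taylor coefficient.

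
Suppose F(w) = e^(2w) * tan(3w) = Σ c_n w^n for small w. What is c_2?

Take the Cauchy product of the two expansions.
F(0) = 0
F′(0) = 3
F′′(0) = 12
So c_2 = F′′(0)/2! = 6.

6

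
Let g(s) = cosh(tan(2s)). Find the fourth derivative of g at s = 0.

Plug the Maclaurin series of the inner function into that of the outer and collect terms.
The coefficient of s^4 in the expansion is 6, so g^(4)(0) = 4! * (6) = 144.

144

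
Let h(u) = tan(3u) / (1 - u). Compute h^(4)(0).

Take the Cauchy product of the two expansions.
From the series, [u^4] h = 12; multiply by 4! = 24 to get 288.

288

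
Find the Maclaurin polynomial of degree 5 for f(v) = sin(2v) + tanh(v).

Expand each term separately and add.
f(0) = 0
f′(0) = 3
f′′(0) = 0
f′′′(0) = -10
f^(4)(0) = 0
f^(5)(0) = 48

2*v^5/5 - 5*v^3/3 + 3*v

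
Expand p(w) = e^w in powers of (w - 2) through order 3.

Use the known series and substitute for the argument.
[(w - 2)^0] = e^(2);  [(w - 2)^1] = e^(2);  [(w - 2)^2] = e^(2)/2;  [(w - 2)^3] = e^(2)/6.

(w - 2)^3*e^(2)/6 + (w - 2)^2*e^(2)/2 + (w - 2)*e^(2) + e^(2)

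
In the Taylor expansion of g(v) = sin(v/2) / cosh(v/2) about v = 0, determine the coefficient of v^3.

-1/12

Divide the numerator series by the denominator series (power-series long division).
g(0) = 0
g′(0) = 1/2
g′′(0) = 0
g′′′(0) = -1/2
Then c_k = g^(k)(0)/k! gives each Taylor coefficient.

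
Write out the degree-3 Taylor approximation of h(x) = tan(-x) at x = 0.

-x^3/3 - x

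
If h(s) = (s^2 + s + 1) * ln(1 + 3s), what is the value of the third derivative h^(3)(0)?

Multiply each power in the prefactor through the base expansion.
From the series, [s^3] h = 15/2; multiply by 3! = 6 to get 45.

45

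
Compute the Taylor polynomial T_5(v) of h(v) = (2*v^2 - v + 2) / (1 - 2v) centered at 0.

Shift and add copies of the series according to the polynomial's terms.
h(0) = 2
h′(0) = 3
h′′(0) = 16
h′′′(0) = 96
h^(4)(0) = 768
h^(5)(0) = 7680

64*v^5 + 32*v^4 + 16*v^3 + 8*v^2 + 3*v + 2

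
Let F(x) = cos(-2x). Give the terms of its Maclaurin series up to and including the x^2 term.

1 - 2*x^2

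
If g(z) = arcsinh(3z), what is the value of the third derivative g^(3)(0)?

-27

From the series, [z^3] g = -9/2; multiply by 3! = 6 to get -27.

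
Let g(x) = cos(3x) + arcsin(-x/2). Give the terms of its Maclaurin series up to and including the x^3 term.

-x^3/48 - 9*x^2/2 - x/2 + 1

Expand each term separately and add.
[x^0] = 1;  [x^1] = -1/2;  [x^2] = -9/2;  [x^3] = -1/48.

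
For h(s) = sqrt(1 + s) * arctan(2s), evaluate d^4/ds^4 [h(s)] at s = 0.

-29

Multiply the two series term by term and collect like powers.
From the series, [s^4] h = -29/24; multiply by 4! = 24 to get -29.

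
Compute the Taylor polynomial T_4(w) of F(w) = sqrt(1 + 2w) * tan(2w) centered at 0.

Take the Cauchy product of the two expansions.
F(0) = 0
F′(0) = 2
F′′(0) = 4
F′′′(0) = 10
F^(4)(0) = 88

11*w^4/3 + 5*w^3/3 + 2*w^2 + 2*w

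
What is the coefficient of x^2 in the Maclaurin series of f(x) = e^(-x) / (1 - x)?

Use 1/(1 - r) = Σ r^k on the denominator, then take the Cauchy product.
f(0) = 1
f′(0) = 0
f′′(0) = 1
Then c_k = f^(k)(0)/k! gives each Taylor coefficient.

1/2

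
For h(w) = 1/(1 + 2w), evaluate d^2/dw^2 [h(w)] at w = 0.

8

From the series, [w^2] h = 4; multiply by 2! = 2 to get 8.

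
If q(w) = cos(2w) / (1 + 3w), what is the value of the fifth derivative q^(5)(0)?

Write out both Maclaurin series and multiply, keeping only the needed powers.
The coefficient of w^5 in the expansion is -191, so q^(5)(0) = 5! * (-191) = -22920.

-22920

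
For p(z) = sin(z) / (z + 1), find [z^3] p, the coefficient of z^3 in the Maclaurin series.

Expand 1/(denominator) as a geometric series and multiply by the numerator's series.
p(0) = 0
p′(0) = 1
p′′(0) = -2
p′′′(0) = 5
So c_3 = p′′′(0)/3! = 5/6.

5/6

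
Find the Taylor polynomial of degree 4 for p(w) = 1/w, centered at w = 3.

(w - 3)^4/243 - (w - 3)^3/81 + (w - 3)^2/27 - (w - 3)/9 + 1/3

[(w - 3)^0] = 1/3;  [(w - 3)^1] = -1/9;  [(w - 3)^2] = 1/27;  [(w - 3)^3] = -1/81;  [(w - 3)^4] = 1/243.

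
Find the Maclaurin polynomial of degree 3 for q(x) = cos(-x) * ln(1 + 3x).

15*x^3/2 - 9*x^2/2 + 3*x

Take the Cauchy product of the two expansions.
[x^0] = 0;  [x^1] = 3;  [x^2] = -9/2;  [x^3] = 15/2.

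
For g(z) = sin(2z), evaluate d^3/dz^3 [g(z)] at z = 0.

Differentiate repeatedly and evaluate at the center.
From the series, [z^3] g = -4/3; multiply by 3! = 6 to get -8.

-8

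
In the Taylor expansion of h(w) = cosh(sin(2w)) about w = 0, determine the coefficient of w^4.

Let u equal the inner series; expand the outer function in u and truncate.
h(0) = 1
h′(0) = 0
h′′(0) = 4
h′′′(0) = 0
h^(4)(0) = -48

-2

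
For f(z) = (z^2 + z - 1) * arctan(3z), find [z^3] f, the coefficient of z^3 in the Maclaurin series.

12

Distribute the polynomial across the series and collect like powers.
f(0) = 0
f′(0) = -3
f′′(0) = 6
f′′′(0) = 72
So c_3 = f′′′(0)/3! = 12.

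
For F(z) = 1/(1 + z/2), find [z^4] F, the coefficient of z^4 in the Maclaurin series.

1/16

F(0) = 1
F′(0) = -1/2
F′′(0) = 1/2
F′′′(0) = -3/4
F^(4)(0) = 3/2
The Taylor polynomial is Σ F^(k)(0)/k! · z^k.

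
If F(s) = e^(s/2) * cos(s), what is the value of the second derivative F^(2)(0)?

Take the Cauchy product of the two expansions.
From the series, [s^2] F = -3/8; multiply by 2! = 2 to get -3/4.

-3/4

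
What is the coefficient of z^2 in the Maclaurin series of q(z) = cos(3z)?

-9/2

[z^0] = 1;  [z^1] = 0;  [z^2] = -9/2.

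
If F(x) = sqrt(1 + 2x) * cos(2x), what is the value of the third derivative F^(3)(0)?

-9

Take the Cauchy product of the two expansions.
The coefficient of x^3 in the expansion is -3/2, so F′′′(0) = 3! * (-3/2) = -9.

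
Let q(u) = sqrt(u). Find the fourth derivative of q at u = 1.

-15/16

Compute the successive derivatives at the expansion point and divide by k!.
From the series, [(u - 1)^4] q = -5/128; multiply by 4! = 24 to get -15/16.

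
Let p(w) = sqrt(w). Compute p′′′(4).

3/256

The coefficient of (w - 4)^3 in the expansion is 1/512, so p′′′(4) = 3! * (1/512) = 3/256.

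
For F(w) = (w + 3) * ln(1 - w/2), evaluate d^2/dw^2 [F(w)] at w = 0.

-7/4

Distribute the polynomial across the series and collect like powers.
The coefficient of w^2 in the expansion is -7/8, so F′′(0) = 2! * (-7/8) = -7/4.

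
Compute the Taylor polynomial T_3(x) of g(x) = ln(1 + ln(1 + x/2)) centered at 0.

7*x^3/48 - x^2/4 + x/2

Plug the Maclaurin series of the inner function into that of the outer and collect terms.
g(0) = 0
g′(0) = 1/2
g′′(0) = -1/2
g′′′(0) = 7/8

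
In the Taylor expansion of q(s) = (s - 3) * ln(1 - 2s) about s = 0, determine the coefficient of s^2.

Multiply each power in the prefactor through the base expansion.
q(0) = 0
q′(0) = 6
q′′(0) = 8

4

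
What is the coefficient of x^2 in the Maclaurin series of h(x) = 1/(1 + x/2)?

1/4

Differentiate repeatedly and evaluate at the center.
h(0) = 1
h′(0) = -1/2
h′′(0) = 1/2
So c_2 = h′′(0)/2! = 1/4.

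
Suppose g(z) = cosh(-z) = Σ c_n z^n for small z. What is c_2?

g(0) = 1
g′(0) = 0
g′′(0) = 1
So c_2 = g′′(0)/2! = 1/2.

1/2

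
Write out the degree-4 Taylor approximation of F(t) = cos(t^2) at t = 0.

Compute the successive derivatives at the expansion point and divide by k!.
F(0) = 1
F′(0) = 0
F′′(0) = 0
F′′′(0) = 0
F^(4)(0) = -12
The Taylor polynomial is Σ F^(k)(0)/k! · t^k.

1 - t^4/2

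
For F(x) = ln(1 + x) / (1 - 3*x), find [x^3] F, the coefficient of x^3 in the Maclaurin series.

Expand 1/(denominator) as a geometric series and multiply by the numerator's series.
[x^0] = 0;  [x^1] = 1;  [x^2] = 5/2;  [x^3] = 47/6.
So c_3 = F′′′(0)/3! = 47/6.

47/6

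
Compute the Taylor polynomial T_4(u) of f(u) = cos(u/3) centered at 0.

f(0) = 1
f′(0) = 0
f′′(0) = -1/9
f′′′(0) = 0
f^(4)(0) = 1/81

u^4/1944 - u^2/18 + 1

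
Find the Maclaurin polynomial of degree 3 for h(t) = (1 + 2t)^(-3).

Differentiate repeatedly and evaluate at the center.
h(0) = 1
h′(0) = -6
h′′(0) = 48
h′′′(0) = -480

-80*t^3 + 24*t^2 - 6*t + 1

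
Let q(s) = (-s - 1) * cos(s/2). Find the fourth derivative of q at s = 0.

Distribute the polynomial across the series and collect like powers.
The coefficient of s^4 in the expansion is -1/384, so q^(4)(0) = 4! * (-1/384) = -1/16.

-1/16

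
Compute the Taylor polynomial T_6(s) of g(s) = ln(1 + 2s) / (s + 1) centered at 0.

Expand 1/(denominator) as a geometric series and multiply by the numerator's series.
g(0) = 0
g′(0) = 2
g′′(0) = -8
g′′′(0) = 40
g^(4)(0) = -256
g^(5)(0) = 2048
g^(6)(0) = -19968

-416*s^6/15 + 256*s^5/15 - 32*s^4/3 + 20*s^3/3 - 4*s^2 + 2*s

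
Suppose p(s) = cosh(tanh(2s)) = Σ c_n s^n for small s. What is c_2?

2

Let u equal the inner series; expand the outer function in u and truncate.
p(0) = 1
p′(0) = 0
p′′(0) = 4
So c_2 = p′′(0)/2! = 2.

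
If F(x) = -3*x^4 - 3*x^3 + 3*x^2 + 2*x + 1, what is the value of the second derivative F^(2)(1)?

-48

From the series, [(x - 1)^2] F = -24; multiply by 2! = 2 to get -48.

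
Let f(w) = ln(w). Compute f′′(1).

Differentiate repeatedly and evaluate at the center.
From the series, [(w - 1)^2] f = -1/2; multiply by 2! = 2 to get -1.

-1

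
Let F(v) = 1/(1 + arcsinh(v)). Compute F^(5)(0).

-69

Let u equal the inner series; expand the outer function in u and truncate.
From the series, [v^5] F = -23/40; multiply by 5! = 120 to get -69.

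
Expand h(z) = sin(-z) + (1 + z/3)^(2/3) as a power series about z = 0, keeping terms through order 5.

-58489*z^5/7085880 - 7*z^4/19683 + 737*z^3/4374 - z^2/81 - 7*z/9 + 1

Add the two expansions coefficient-wise.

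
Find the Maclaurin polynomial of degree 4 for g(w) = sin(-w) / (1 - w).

-5*w^4/6 - 5*w^3/6 - w^2 - w

Take the Cauchy product of the two expansions.
g(0) = 0
g′(0) = -1
g′′(0) = -2
g′′′(0) = -5
g^(4)(0) = -20
Dividing each by k! gives the coefficients c_0, ..., c_4.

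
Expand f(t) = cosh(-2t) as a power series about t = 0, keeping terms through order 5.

[t^0] = 1;  [t^1] = 0;  [t^2] = 2;  [t^3] = 0;  [t^4] = 2/3;  [t^5] = 0.

2*t^4/3 + 2*t^2 + 1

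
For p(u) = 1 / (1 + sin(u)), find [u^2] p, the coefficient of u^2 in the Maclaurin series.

Write 1/(1+u) = 1 - u + u^2 - u^3 + ... and substitute the series for u.
p(0) = 1
p′(0) = -1
p′′(0) = 2
Dividing each by k! gives the coefficients c_0, ..., c_2.

1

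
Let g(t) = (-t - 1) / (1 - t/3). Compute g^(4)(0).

Distribute the polynomial across the series and collect like powers.
The coefficient of t^4 in the expansion is -4/81, so g^(4)(0) = 4! * (-4/81) = -32/27.

-32/27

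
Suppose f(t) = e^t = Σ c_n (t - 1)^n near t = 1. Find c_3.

e/6

Apply the Taylor formula c_k = f^(k)(a)/k!.
f(1) = e
f′(1) = e
f′′(1) = e
f′′′(1) = e
The Taylor polynomial is Σ f^(k)(1)/k! · (t - 1)^k.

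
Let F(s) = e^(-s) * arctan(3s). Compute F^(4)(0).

Multiply the two series term by term and collect like powers.
The coefficient of s^4 in the expansion is 17/2, so F^(4)(0) = 4! * (17/2) = 204.

204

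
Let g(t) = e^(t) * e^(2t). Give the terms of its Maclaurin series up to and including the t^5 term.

Take the Cauchy product of the two expansions.
g(0) = 1
g′(0) = 3
g′′(0) = 9
g′′′(0) = 27
g^(4)(0) = 81
g^(5)(0) = 243

81*t^5/40 + 27*t^4/8 + 9*t^3/2 + 9*t^2/2 + 3*t + 1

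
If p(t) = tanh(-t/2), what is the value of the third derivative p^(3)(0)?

Apply the Taylor formula c_k = f^(k)(a)/k!.
From the series, [t^3] p = 1/24; multiply by 3! = 6 to get 1/4.

1/4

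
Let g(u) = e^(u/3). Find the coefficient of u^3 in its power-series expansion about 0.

1/162

[u^0] = 1;  [u^1] = 1/3;  [u^2] = 1/18;  [u^3] = 1/162.
So c_3 = g′′′(0)/3! = 1/162.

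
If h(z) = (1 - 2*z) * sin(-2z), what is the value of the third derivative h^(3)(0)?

Multiply each power in the prefactor through the base expansion.
From the series, [z^3] h = 4/3; multiply by 3! = 6 to get 8.

8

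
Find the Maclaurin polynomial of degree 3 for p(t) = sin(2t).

-4*t^3/3 + 2*t

p(0) = 0
p′(0) = 2
p′′(0) = 0
p′′′(0) = -8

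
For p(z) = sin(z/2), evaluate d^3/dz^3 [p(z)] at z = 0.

Use the known series and substitute for the argument.
The coefficient of z^3 in the expansion is -1/48, so p′′′(0) = 3! * (-1/48) = -1/8.

-1/8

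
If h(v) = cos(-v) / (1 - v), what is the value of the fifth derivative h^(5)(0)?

Use 1/(1 - r) = Σ r^k on the denominator, then take the Cauchy product.
From the series, [v^5] h = 13/24; multiply by 5! = 120 to get 65.

65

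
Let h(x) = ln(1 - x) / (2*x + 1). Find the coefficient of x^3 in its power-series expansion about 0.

Expand 1/(denominator) as a geometric series and multiply by the numerator's series.
[x^0] = 0;  [x^1] = -1;  [x^2] = 3/2;  [x^3] = -10/3.
So c_3 = h′′′(0)/3! = -10/3.

-10/3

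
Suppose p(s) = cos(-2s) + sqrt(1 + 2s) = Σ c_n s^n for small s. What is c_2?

Expand each term separately and add.
[s^0] = 2;  [s^1] = 1;  [s^2] = -5/2.
So c_2 = p′′(0)/2! = -5/2.

-5/2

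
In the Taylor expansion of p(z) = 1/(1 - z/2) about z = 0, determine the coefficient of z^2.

1/4

Apply the Taylor formula c_k = f^(k)(a)/k!.
p(0) = 1
p′(0) = 1/2
p′′(0) = 1/2
So c_2 = p′′(0)/2! = 1/4.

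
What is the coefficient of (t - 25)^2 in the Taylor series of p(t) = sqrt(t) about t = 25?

p(25) = 5
p′(25) = 1/10
p′′(25) = -1/500
Then c_k = p^(k)(25)/k! gives each Taylor coefficient.

-1/1000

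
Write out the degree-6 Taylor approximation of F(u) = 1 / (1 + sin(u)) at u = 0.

Write 1/(1+u) = 1 - u + u^2 - u^3 + ... and substitute the series for u.
F(0) = 1
F′(0) = -1
F′′(0) = 2
F′′′(0) = -5
F^(4)(0) = 16
F^(5)(0) = -61
F^(6)(0) = 272

17*u^6/45 - 61*u^5/120 + 2*u^4/3 - 5*u^3/6 + u^2 - u + 1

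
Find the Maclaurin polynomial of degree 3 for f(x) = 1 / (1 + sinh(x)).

Use the geometric series for the reciprocal, then substitute.
f(0) = 1
f′(0) = -1
f′′(0) = 2
f′′′(0) = -7

-7*x^3/6 + x^2 - x + 1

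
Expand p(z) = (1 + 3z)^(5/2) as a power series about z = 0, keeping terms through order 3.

135*z^3/16 + 135*z^2/8 + 15*z/2 + 1

Use the known series and substitute for the argument.
p(0) = 1
p′(0) = 15/2
p′′(0) = 135/4
p′′′(0) = 405/8
Then c_k = p^(k)(0)/k! gives each Taylor coefficient.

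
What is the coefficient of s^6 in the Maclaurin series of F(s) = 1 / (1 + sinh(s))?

Use the geometric series for the reciprocal, then substitute.
[s^0] = 1;  [s^1] = -1;  [s^2] = 1;  [s^3] = -7/6;  [s^4] = 4/3;  [s^5] = -181/120;  [s^6] = 77/45.

77/45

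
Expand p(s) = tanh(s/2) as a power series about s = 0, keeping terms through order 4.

p(0) = 0
p′(0) = 1/2
p′′(0) = 0
p′′′(0) = -1/4
p^(4)(0) = 0
Dividing each by k! gives the coefficients c_0, ..., c_4.

-s^3/24 + s/2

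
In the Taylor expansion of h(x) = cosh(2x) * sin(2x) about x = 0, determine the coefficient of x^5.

-16/15

Take the Cauchy product of the two expansions.
So c_5 = h^(5)(0)/5! = -16/15.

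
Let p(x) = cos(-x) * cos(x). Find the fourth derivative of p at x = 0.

8

Take the Cauchy product of the two expansions.
The coefficient of x^4 in the expansion is 1/3, so p^(4)(0) = 4! * (1/3) = 8.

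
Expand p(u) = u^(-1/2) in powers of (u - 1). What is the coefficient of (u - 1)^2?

3/8

Compute the successive derivatives at the expansion point and divide by k!.
p(1) = 1
p′(1) = -1/2
p′′(1) = 3/4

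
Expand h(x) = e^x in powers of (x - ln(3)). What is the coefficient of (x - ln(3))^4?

1/8

Apply the Taylor formula c_k = f^(k)(a)/k!.
h(ln(3)) = 3
h′(ln(3)) = 3
h′′(ln(3)) = 3
h′′′(ln(3)) = 3
h^(4)(ln(3)) = 3
So c_4 = h^(4)(ln(3))/4! = 1/8.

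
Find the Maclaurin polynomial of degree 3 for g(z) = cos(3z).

1 - 9*z^2/2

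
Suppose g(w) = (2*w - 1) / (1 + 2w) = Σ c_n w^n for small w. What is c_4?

Multiply each power in the prefactor through the base expansion.
g(0) = -1
g′(0) = 4
g′′(0) = -16
g′′′(0) = 96
g^(4)(0) = -768
So c_4 = g^(4)(0)/4! = -32.

-32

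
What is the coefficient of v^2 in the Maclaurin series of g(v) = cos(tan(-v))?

Plug the Maclaurin series of the inner function into that of the outer and collect terms.
g(0) = 1
g′(0) = 0
g′′(0) = -1

-1/2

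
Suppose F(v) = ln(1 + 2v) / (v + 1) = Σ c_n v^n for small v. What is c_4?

-32/3

Expand 1/(denominator) as a geometric series and multiply by the numerator's series.
F(0) = 0
F′(0) = 2
F′′(0) = -8
F′′′(0) = 40
F^(4)(0) = -256
So c_4 = F^(4)(0)/4! = -32/3.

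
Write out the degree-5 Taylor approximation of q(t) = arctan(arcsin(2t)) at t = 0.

52*t^5/15 - 4*t^3/3 + 2*t

Compose series: expand the inner function first, then feed it into the outer expansion.
q(0) = 0
q′(0) = 2
q′′(0) = 0
q′′′(0) = -8
q^(4)(0) = 0
q^(5)(0) = 416
The Taylor polynomial is Σ q^(k)(0)/k! · t^k.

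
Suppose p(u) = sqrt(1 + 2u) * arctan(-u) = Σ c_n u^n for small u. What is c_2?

Take the Cauchy product of the two expansions.
p(0) = 0
p′(0) = -1
p′′(0) = -2
So c_2 = p′′(0)/2! = -1.

-1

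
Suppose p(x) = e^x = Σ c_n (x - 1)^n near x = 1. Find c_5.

p(1) = e
p′(1) = e
p′′(1) = e
p′′′(1) = e
p^(4)(1) = e
p^(5)(1) = e
The Taylor polynomial is Σ p^(k)(1)/k! · (x - 1)^k.

e/120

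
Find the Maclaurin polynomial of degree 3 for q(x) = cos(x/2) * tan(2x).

29*x^3/12 + 2*x

Take the Cauchy product of the two expansions.
[x^0] = 0;  [x^1] = 2;  [x^2] = 0;  [x^3] = 29/12.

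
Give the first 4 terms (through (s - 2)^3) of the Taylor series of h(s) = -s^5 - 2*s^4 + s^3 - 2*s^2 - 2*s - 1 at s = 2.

-55*(s - 2)^3 - 124*(s - 2)^2 - 142*(s - 2) - 69

Use the known series and substitute for the argument.
h(2) = -69
h′(2) = -142
h′′(2) = -248
h′′′(2) = -330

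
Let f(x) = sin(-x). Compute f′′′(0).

1

Differentiate repeatedly and evaluate at the center.
From the series, [x^3] f = 1/6; multiply by 3! = 6 to get 1.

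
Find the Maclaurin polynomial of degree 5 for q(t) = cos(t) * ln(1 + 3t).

1769*t^5/40 - 18*t^4 + 15*t^3/2 - 9*t^2/2 + 3*t

Expand each factor separately, then convolve coefficients.
q(0) = 0
q′(0) = 3
q′′(0) = -9
q′′′(0) = 45
q^(4)(0) = -432
q^(5)(0) = 5307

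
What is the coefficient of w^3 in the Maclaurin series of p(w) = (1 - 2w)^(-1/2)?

p(0) = 1
p′(0) = 1
p′′(0) = 3
p′′′(0) = 15
Dividing each by k! gives the coefficients c_0, ..., c_3.

5/2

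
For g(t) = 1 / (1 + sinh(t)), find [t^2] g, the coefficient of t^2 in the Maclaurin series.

Write 1/(1+u) = 1 - u + u^2 - u^3 + ... and substitute the series for u.
g(0) = 1
g′(0) = -1
g′′(0) = 2

1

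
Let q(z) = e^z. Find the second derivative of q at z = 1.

From the series, [(z - 1)^2] q = e/2; multiply by 2! = 2 to get e.

e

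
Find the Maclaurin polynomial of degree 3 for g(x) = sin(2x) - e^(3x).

-35*x^3/6 - 9*x^2/2 - x - 1

Expand each term separately and add.
[x^0] = -1;  [x^1] = -1;  [x^2] = -9/2;  [x^3] = -35/6.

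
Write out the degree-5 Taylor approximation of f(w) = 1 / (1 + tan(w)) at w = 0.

-32*w^5/15 + 5*w^4/3 - 4*w^3/3 + w^2 - w + 1

Write 1/(1+u) = 1 - u + u^2 - u^3 + ... and substitute the series for u.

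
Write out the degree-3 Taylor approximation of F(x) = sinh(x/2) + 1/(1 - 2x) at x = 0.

Expand each term separately and add.
F(0) = 1
F′(0) = 5/2
F′′(0) = 8
F′′′(0) = 385/8

385*x^3/48 + 4*x^2 + 5*x/2 + 1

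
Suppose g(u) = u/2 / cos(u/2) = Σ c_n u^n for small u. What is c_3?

Invert the denominator's series and multiply.
g(0) = 0
g′(0) = 1/2
g′′(0) = 0
g′′′(0) = 3/8
So c_3 = g′′′(0)/3! = 1/16.

1/16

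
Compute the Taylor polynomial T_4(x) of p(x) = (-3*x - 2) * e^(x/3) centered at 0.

Distribute the polynomial across the series and collect like powers.
p(0) = -2
p′(0) = -11/3
p′′(0) = -20/9
p′′′(0) = -29/27
p^(4)(0) = -38/81
The Taylor polynomial is Σ p^(k)(0)/k! · x^k.

-19*x^4/972 - 29*x^3/162 - 10*x^2/9 - 11*x/3 - 2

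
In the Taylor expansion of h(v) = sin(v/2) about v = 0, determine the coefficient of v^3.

Use the known series and substitute for the argument.
h(0) = 0
h′(0) = 1/2
h′′(0) = 0
h′′′(0) = -1/8

-1/48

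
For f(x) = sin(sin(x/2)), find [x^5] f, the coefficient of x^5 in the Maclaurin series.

1/320

Plug the Maclaurin series of the inner function into that of the outer and collect terms.
[x^0] = 0;  [x^1] = 1/2;  [x^2] = 0;  [x^3] = -1/24;  [x^4] = 0;  [x^5] = 1/320.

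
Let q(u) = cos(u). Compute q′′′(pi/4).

sqrt(2)/2

From the series, [(u - pi/4)^3] q = sqrt(2)/12; multiply by 3! = 6 to get sqrt(2)/2.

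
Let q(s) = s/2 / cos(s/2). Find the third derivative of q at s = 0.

3/8

Divide the numerator series by the denominator series (power-series long division).
From the series, [s^3] q = 1/16; multiply by 3! = 6 to get 3/8.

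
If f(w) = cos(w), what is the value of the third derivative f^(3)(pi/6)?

The coefficient of (w - pi/6)^3 in the expansion is 1/12, so f′′′(pi/6) = 3! * (1/12) = 1/2.

1/2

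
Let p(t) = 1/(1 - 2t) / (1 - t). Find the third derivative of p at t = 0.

Take the Cauchy product of the two expansions.
The coefficient of t^3 in the expansion is 15, so p′′′(0) = 3! * (15) = 90.

90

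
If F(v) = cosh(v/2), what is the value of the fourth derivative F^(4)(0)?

1/16

The coefficient of v^4 in the expansion is 1/384, so F^(4)(0) = 4! * (1/384) = 1/16.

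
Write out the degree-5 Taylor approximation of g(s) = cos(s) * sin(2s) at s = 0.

Write out both Maclaurin series and multiply, keeping only the needed powers.
g(0) = 0
g′(0) = 2
g′′(0) = 0
g′′′(0) = -14
g^(4)(0) = 0
g^(5)(0) = 122
The Taylor polynomial is Σ g^(k)(0)/k! · s^k.

61*s^5/60 - 7*s^3/3 + 2*s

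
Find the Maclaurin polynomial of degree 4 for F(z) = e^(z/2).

[z^0] = 1;  [z^1] = 1/2;  [z^2] = 1/8;  [z^3] = 1/48;  [z^4] = 1/384.

z^4/384 + z^3/48 + z^2/8 + z/2 + 1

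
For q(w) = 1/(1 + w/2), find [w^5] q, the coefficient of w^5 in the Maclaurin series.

-1/32

Differentiate repeatedly and evaluate at the center.
So c_5 = q^(5)(0)/5! = -1/32.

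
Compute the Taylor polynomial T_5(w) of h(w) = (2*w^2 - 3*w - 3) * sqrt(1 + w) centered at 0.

Multiply each power in the prefactor through the base expansion.

41*w^5/256 - 41*w^4/128 + 19*w^3/16 + 7*w^2/8 - 9*w/2 - 3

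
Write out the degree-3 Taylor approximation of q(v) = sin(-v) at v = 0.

v^3/6 - v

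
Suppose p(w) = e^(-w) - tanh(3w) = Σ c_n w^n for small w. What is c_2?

1/2

Combine the two series term by term.
p(0) = 1
p′(0) = -4
p′′(0) = 1
So c_2 = p′′(0)/2! = 1/2.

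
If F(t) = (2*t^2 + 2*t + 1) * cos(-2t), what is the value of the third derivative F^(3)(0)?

Multiply each power in the prefactor through the base expansion.
The coefficient of t^3 in the expansion is -4, so F′′′(0) = 3! * (-4) = -24.

-24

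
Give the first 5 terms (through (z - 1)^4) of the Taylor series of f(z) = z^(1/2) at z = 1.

-5*(z - 1)^4/128 + (z - 1)^3/16 - (z - 1)^2/8 + (z - 1)/2 + 1

f(1) = 1
f′(1) = 1/2
f′′(1) = -1/4
f′′′(1) = 3/8
f^(4)(1) = -15/16
Dividing each by k! gives the coefficients c_0, ..., c_4.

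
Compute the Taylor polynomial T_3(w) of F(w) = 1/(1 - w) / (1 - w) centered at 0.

Expand each factor separately, then convolve coefficients.
F(0) = 1
F′(0) = 2
F′′(0) = 6
F′′′(0) = 24

4*w^3 + 3*w^2 + 2*w + 1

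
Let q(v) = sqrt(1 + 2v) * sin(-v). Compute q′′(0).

Expand each factor separately, then convolve coefficients.
The coefficient of v^2 in the expansion is -1, so q′′(0) = 2! * (-1) = -2.

-2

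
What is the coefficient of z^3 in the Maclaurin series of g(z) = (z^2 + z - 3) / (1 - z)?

Distribute the polynomial across the series and collect like powers.
g(0) = -3
g′(0) = -2
g′′(0) = -2
g′′′(0) = -6

-1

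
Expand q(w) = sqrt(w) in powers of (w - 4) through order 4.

-5*(w - 4)^4/16384 + (w - 4)^3/512 - (w - 4)^2/64 + (w - 4)/4 + 2

q(4) = 2
q′(4) = 1/4
q′′(4) = -1/32
q′′′(4) = 3/256
q^(4)(4) = -15/2048
Then c_k = q^(k)(4)/k! gives each Taylor coefficient.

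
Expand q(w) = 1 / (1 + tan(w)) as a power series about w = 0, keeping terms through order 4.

Write 1/(1+u) = 1 - u + u^2 - u^3 + ... and substitute the series for u.
q(0) = 1
q′(0) = -1
q′′(0) = 2
q′′′(0) = -8
q^(4)(0) = 40
Then c_k = q^(k)(0)/k! gives each Taylor coefficient.

5*w^4/3 - 4*w^3/3 + w^2 - w + 1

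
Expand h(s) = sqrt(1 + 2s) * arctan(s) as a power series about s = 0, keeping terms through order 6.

109*s^6/120 - 31*s^5/120 + s^4/6 - 5*s^3/6 + s^2 + s

Write out both Maclaurin series and multiply, keeping only the needed powers.
h(0) = 0
h′(0) = 1
h′′(0) = 2
h′′′(0) = -5
h^(4)(0) = 4
h^(5)(0) = -31
h^(6)(0) = 654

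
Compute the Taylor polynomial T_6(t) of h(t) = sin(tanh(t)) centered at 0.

37*t^5/120 - t^3/2 + t

Compose series: expand the inner function first, then feed it into the outer expansion.
h(0) = 0
h′(0) = 1
h′′(0) = 0
h′′′(0) = -3
h^(4)(0) = 0
h^(5)(0) = 37
h^(6)(0) = 0
Dividing each by k! gives the coefficients c_0, ..., c_6.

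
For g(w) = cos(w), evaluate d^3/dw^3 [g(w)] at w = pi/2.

From the series, [(w - pi/2)^3] g = 1/6; multiply by 3! = 6 to get 1.

1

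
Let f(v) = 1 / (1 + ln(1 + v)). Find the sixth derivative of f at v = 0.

Use the geometric series for the reciprocal, then substitute.
The coefficient of v^6 in the expansion is 3289/360, so f^(6)(0) = 6! * (3289/360) = 6578.

6578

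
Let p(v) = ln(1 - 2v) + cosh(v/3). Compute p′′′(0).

-16

Combine the two series term by term.
From the series, [v^3] p = -8/3; multiply by 3! = 6 to get -16.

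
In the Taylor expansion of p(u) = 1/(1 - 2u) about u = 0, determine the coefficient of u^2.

4

Compute the successive derivatives at the expansion point and divide by k!.
p(0) = 1
p′(0) = 2
p′′(0) = 8
So c_2 = p′′(0)/2! = 4.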